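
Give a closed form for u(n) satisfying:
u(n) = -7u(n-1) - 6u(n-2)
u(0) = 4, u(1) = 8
Characteristic equation: x² + 7x + 6 = 0, which factors as (x - (-6))(x - (-1)) = 0.
Roots r₁ = -6, r₂ = -1 (distinct).
General solution: u(n) = A·(-6)^n + B·(-1)^n.
From u(0) = 4: A + B = 4.
From u(1) = 8: -6A - B = 8.
Solving: A = - \frac{12}{5}, B = \frac{32}{5}.
So u(n) = \frac{32 \left(-1\right)^{n}}{5} - \frac{12 \left(-6\right)^{n}}{5}.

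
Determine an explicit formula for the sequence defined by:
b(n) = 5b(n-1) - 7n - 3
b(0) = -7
First-order linear with linear forcing.
Homogeneous solution: b_h(n) = A·(5)^n.
Try particular b_p(n) = pn + q. Substituting:
  pn + q = 5(p(n-1) + q) - 7n - 3.
Matching the n-coefficient: p = 5p - 7 ⇒ p = \frac{7}{4}.
Matching constants: q = -5p + 5q - 3 ⇒ q = \frac{47}{16}.
General: b(n) = A·(5)^n + \frac{7 n}{4} + \frac{47}{16}.
Apply b(0) = -7: A + \frac{47}{16} = -7 ⇒ A = - \frac{159}{16}.
So b(n) = - \frac{159 \cdot 5^{n}}{16} + \frac{7 n}{4} + \frac{47}{16}.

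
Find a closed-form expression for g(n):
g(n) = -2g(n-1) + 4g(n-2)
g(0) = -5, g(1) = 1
Characteristic equation: x² + 2x - 4 = 0.
Discriminant Δ = (-2)² + 4·(4) = 20.
Roots r₁,₂ = (-2 ± √20)/2, so r₁ = -1 + \sqrt{5}, r₂ = - \sqrt{5} - 1.
General solution: g(n) = A·r₁^n + B·r₂^n.
From the initial conditions, A + B = -5 and r₁A + r₂B = 1.
Since r₁ - r₂ = √20: A = (1 - (-5)r₂)/√20 = - \frac{5}{2} - \frac{2 \sqrt{5}}{5}, and B = -5 - A = - \frac{5}{2} + \frac{2 \sqrt{5}}{5}.
So g(n) = \left(- \frac{5}{2} - \frac{2 \sqrt{5}}{5}\right)\left(-1 + \sqrt{5}\right)^n + \left(- \frac{5}{2} + \frac{2 \sqrt{5}}{5}\right)\left(- \sqrt{5} - 1\right)^n.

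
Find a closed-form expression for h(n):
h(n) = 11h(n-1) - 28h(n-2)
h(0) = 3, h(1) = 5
Characteristic equation: x² - 11x + 28 = 0, which factors as (x - (4))(x - (7)) = 0.
Roots r₁ = 4, r₂ = 7 (distinct).
General solution: h(n) = A·(4)^n + B·(7)^n.
From h(0) = 3: A + B = 3.
From h(1) = 5: 4A + 7B = 5.
Solving: A = \frac{16}{3}, B = - \frac{7}{3}.
So h(n) = \frac{16 \cdot 4^{n}}{3} - \frac{7 \cdot 7^{n}}{3}.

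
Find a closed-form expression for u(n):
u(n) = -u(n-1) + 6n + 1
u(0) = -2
First-order linear with linear forcing.
Homogeneous solution: u_h(n) = A·(-1)^n.
Try particular u_p(n) = pn + q. Substituting:
  pn + q = -(p(n-1) + q) + 6n + 1.
Matching the n-coefficient: p = -p + 6 ⇒ p = 3.
Matching constants: q = p - q + 1 ⇒ q = 2.
General: u(n) = A·(-1)^n + 3 n + 2.
Apply u(0) = -2: A + 2 = -2 ⇒ A = -4.
So u(n) = - 4 \left(-1\right)^{n} + 3 n + 2.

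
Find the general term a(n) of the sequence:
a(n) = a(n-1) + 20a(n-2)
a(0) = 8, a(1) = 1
Characteristic equation: x² - x - 20 = 0, which factors as (x - (5))(x - (-4)) = 0.
Roots r₁ = 5, r₂ = -4 (distinct).
General solution: a(n) = A·(5)^n + B·(-4)^n.
From a(0) = 8: A + B = 8.
From a(1) = 1: 5A - 4B = 1.
Solving: A = \frac{11}{3}, B = \frac{13}{3}.
So a(n) = \frac{13 \left(-4\right)^{n}}{3} + \frac{11 \cdot 5^{n}}{3}.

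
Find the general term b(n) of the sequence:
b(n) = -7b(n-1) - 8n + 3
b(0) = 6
First-order linear with linear forcing.
Homogeneous solution: b_h(n) = A·(-7)^n.
Try particular b_p(n) = pn + q. Substituting:
  pn + q = -7(p(n-1) + q) - 8n + 3.
Matching the n-coefficient: p = -7p - 8 ⇒ p = -1.
Matching constants: q = 7p - 7q + 3 ⇒ q = - \frac{1}{2}.
General: b(n) = A·(-7)^n - n - \frac{1}{2}.
Apply b(0) = 6: A - \frac{1}{2} = 6 ⇒ A = \frac{13}{2}.
So b(n) = \frac{13 \left(-7\right)^{n}}{2} - n - \frac{1}{2}.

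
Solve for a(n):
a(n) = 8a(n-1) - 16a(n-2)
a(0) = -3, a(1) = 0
Characteristic equation: x² - 8x + 16 = 0, which is (x - (4))².
Repeated root r = 4.
General solution: a(n) = (A + Bn)·(4)^n.
From a(0) = -3: A = -3.
From a(1) = 0: (A + B)·(4) = 0 ⇒ B = 3.
So a(n) = \left(3 n - 3\right) \cdot (4)^n.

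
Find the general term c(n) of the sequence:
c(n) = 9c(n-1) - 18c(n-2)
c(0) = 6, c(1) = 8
Characteristic equation: x² - 9x + 18 = 0, which factors as (x - (6))(x - (3)) = 0.
Roots r₁ = 6, r₂ = 3 (distinct).
General solution: c(n) = A·(6)^n + B·(3)^n.
From c(0) = 6: A + B = 6.
From c(1) = 8: 6A + 3B = 8.
Solving: A = - \frac{10}{3}, B = \frac{28}{3}.
So c(n) = \frac{28 \cdot 3^{n}}{3} - \frac{10 \cdot 6^{n}}{3}.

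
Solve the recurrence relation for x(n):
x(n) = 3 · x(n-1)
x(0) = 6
Pure geometric recurrence with ratio 3.
By induction x(n) = x(0) · (3)^n = 6 \cdot 3^{n}.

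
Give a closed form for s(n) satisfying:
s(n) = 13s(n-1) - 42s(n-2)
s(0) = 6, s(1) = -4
Characteristic equation: x² - 13x + 42 = 0, which factors as (x - (6))(x - (7)) = 0.
Roots r₁ = 6, r₂ = 7 (distinct).
General solution: s(n) = A·(6)^n + B·(7)^n.
From s(0) = 6: A + B = 6.
From s(1) = -4: 6A + 7B = -4.
Solving: A = 46, B = -40.
So s(n) = 46 \cdot 6^{n} - 40 \cdot 7^{n}.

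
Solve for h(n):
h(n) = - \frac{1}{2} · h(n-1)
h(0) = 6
Pure geometric recurrence with ratio - \frac{1}{2}.
By induction h(n) = h(0) · (- \frac{1}{2})^n = 6 \left(- \frac{1}{2}\right)^{n}.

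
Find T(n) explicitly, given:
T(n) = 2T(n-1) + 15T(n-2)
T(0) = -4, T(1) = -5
Characteristic equation: x² - 2x - 15 = 0, which factors as (x - (5))(x - (-3)) = 0.
Roots r₁ = 5, r₂ = -3 (distinct).
General solution: T(n) = A·(5)^n + B·(-3)^n.
From T(0) = -4: A + B = -4.
From T(1) = -5: 5A - 3B = -5.
Solving: A = - \frac{17}{8}, B = - \frac{15}{8}.
So T(n) = - \frac{15 \left(-3\right)^{n}}{8} - \frac{17 \cdot 5^{n}}{8}.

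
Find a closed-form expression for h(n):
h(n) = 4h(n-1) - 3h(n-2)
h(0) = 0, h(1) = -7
Characteristic equation: x² - 4x + 3 = 0, which factors as (x - (1))(x - (3)) = 0.
Roots r₁ = 1, r₂ = 3 (distinct).
General solution: h(n) = A·(1)^n + B·(3)^n.
From h(0) = 0: A + B = 0.
From h(1) = -7: A + 3B = -7.
Solving: A = \frac{7}{2}, B = - \frac{7}{2}.
So h(n) = \frac{7}{2} - \frac{7 \cdot 3^{n}}{2}.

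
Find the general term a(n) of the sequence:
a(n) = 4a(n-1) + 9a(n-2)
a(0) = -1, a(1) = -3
Characteristic equation: x² - 4x - 9 = 0.
Discriminant Δ = (4)² + 4·(9) = 52.
Roots r₁,₂ = (4 ± √52)/2, so r₁ = 2 + \sqrt{13}, r₂ = 2 - \sqrt{13}.
General solution: a(n) = A·r₁^n + B·r₂^n.
From the initial conditions, A + B = -1 and r₁A + r₂B = -3.
Since r₁ - r₂ = √52: A = (-3 - (-1)r₂)/√52 = - \frac{1}{2} - \frac{\sqrt{13}}{26}, and B = -1 - A = - \frac{1}{2} + \frac{\sqrt{13}}{26}.
So a(n) = \left(- \frac{1}{2} - \frac{\sqrt{13}}{26}\right)\left(2 + \sqrt{13}\right)^n + \left(- \frac{1}{2} + \frac{\sqrt{13}}{26}\right)\left(2 - \sqrt{13}\right)^n.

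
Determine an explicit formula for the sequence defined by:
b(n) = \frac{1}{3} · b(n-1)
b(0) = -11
Pure geometric recurrence with ratio \frac{1}{3}.
By induction b(n) = b(0) · (\frac{1}{3})^n = - 11 \cdot 3^{- n}.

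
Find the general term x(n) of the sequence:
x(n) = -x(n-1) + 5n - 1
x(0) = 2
First-order linear with linear forcing.
Homogeneous solution: x_h(n) = A·(-1)^n.
Try particular x_p(n) = pn + q. Substituting:
  pn + q = -(p(n-1) + q) + 5n - 1.
Matching the n-coefficient: p = -p + 5 ⇒ p = \frac{5}{2}.
Matching constants: q = p - q - 1 ⇒ q = \frac{3}{4}.
General: x(n) = A·(-1)^n + \frac{5 n}{2} + \frac{3}{4}.
Apply x(0) = 2: A + \frac{3}{4} = 2 ⇒ A = \frac{5}{4}.
So x(n) = \frac{5 \left(-1\right)^{n}}{4} + \frac{5 n}{2} + \frac{3}{4}.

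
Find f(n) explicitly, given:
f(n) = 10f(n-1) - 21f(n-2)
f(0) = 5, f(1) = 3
Characteristic equation: x² - 10x + 21 = 0, which factors as (x - (7))(x - (3)) = 0.
Roots r₁ = 7, r₂ = 3 (distinct).
General solution: f(n) = A·(7)^n + B·(3)^n.
From f(0) = 5: A + B = 5.
From f(1) = 3: 7A + 3B = 3.
Solving: A = -3, B = 8.
So f(n) = 8 \cdot 3^{n} - 3 \cdot 7^{n}.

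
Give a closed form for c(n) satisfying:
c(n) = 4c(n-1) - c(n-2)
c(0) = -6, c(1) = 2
Characteristic equation: x² - 4x + 1 = 0.
Discriminant Δ = (4)² + 4·(-1) = 12.
Roots r₁,₂ = (4 ± √12)/2, so r₁ = \sqrt{3} + 2, r₂ = 2 - \sqrt{3}.
General solution: c(n) = A·r₁^n + B·r₂^n.
From the initial conditions, A + B = -6 and r₁A + r₂B = 2.
Since r₁ - r₂ = √12: A = (2 - (-6)r₂)/√12 = -3 + \frac{7 \sqrt{3}}{3}, and B = -6 - A = - \frac{7 \sqrt{3}}{3} - 3.
So c(n) = \left(-3 + \frac{7 \sqrt{3}}{3}\right)\left(\sqrt{3} + 2\right)^n + \left(- \frac{7 \sqrt{3}}{3} - 3\right)\left(2 - \sqrt{3}\right)^n.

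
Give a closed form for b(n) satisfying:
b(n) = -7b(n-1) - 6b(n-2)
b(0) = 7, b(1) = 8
Characteristic equation: x² + 7x + 6 = 0, which factors as (x - (-1))(x - (-6)) = 0.
Roots r₁ = -1, r₂ = -6 (distinct).
General solution: b(n) = A·(-1)^n + B·(-6)^n.
From b(0) = 7: A + B = 7.
From b(1) = 8: -A - 6B = 8.
Solving: A = 10, B = -3.
So b(n) = 10 \left(-1\right)^{n} - 3 \left(-6\right)^{n}.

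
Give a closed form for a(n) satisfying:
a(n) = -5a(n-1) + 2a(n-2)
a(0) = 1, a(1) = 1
Characteristic equation: x² + 5x - 2 = 0.
Discriminant Δ = (-5)² + 4·(2) = 33.
Roots r₁,₂ = (-5 ± √33)/2, so r₁ = - \frac{5}{2} + \frac{\sqrt{33}}{2}, r₂ = - \frac{\sqrt{33}}{2} - \frac{5}{2}.
General solution: a(n) = A·r₁^n + B·r₂^n.
From the initial conditions, A + B = 1 and r₁A + r₂B = 1.
Since r₁ - r₂ = √33: A = (1 - (1)r₂)/√33 = \frac{1}{2} + \frac{7 \sqrt{33}}{66}, and B = 1 - A = \frac{1}{2} - \frac{7 \sqrt{33}}{66}.
So a(n) = \left(\frac{1}{2} + \frac{7 \sqrt{33}}{66}\right)\left(- \frac{5}{2} + \frac{\sqrt{33}}{2}\right)^n + \left(\frac{1}{2} - \frac{7 \sqrt{33}}{66}\right)\left(- \frac{\sqrt{33}}{2} - \frac{5}{2}\right)^n.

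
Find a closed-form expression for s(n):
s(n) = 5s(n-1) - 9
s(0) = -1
First-order linear non-homogeneous.
Homogeneous solution: s_h(n) = A·(5)^n.
Try constant particular solution s_p = K: K = 5K - 9 ⇒ K = \frac{9}{4}.
General: s(n) = A·(5)^n + \frac{9}{4}.
Apply s(0) = -1: A + \frac{9}{4} = -1 ⇒ A = - \frac{13}{4}.
So s(n) = \frac{9}{4} - \frac{13 \cdot 5^{n}}{4}.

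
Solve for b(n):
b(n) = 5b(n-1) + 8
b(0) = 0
First-order linear non-homogeneous.
Homogeneous solution: b_h(n) = A·(5)^n.
Try constant particular solution b_p = K: K = 5K + 8 ⇒ K = -2.
General: b(n) = A·(5)^n - 2.
Apply b(0) = 0: A - 2 = 0 ⇒ A = 2.
So b(n) = 2 \cdot 5^{n} - 2.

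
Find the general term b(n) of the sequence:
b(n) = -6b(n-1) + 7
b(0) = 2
First-order linear non-homogeneous.
Homogeneous solution: b_h(n) = A·(-6)^n.
Try constant particular solution b_p = K: K = -6K + 7 ⇒ K = 1.
General: b(n) = A·(-6)^n + 1.
Apply b(0) = 2: A + 1 = 2 ⇒ A = 1.
So b(n) = \left(-6\right)^{n} + 1.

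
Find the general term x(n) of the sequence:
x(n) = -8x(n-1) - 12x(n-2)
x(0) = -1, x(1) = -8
Characteristic equation: x² + 8x + 12 = 0, which factors as (x - (-2))(x - (-6)) = 0.
Roots r₁ = -2, r₂ = -6 (distinct).
General solution: x(n) = A·(-2)^n + B·(-6)^n.
From x(0) = -1: A + B = -1.
From x(1) = -8: -2A - 6B = -8.
Solving: A = - \frac{7}{2}, B = \frac{5}{2}.
So x(n) = - \frac{7 \left(-2\right)^{n}}{2} + \frac{5 \left(-6\right)^{n}}{2}.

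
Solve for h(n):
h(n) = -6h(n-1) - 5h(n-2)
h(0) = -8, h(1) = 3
Characteristic equation: x² + 6x + 5 = 0, which factors as (x - (-5))(x - (-1)) = 0.
Roots r₁ = -5, r₂ = -1 (distinct).
General solution: h(n) = A·(-5)^n + B·(-1)^n.
From h(0) = -8: A + B = -8.
From h(1) = 3: -5A - B = 3.
Solving: A = \frac{5}{4}, B = - \frac{37}{4}.
So h(n) = - \frac{37 \left(-1\right)^{n}}{4} + \frac{5 \left(-5\right)^{n}}{4}.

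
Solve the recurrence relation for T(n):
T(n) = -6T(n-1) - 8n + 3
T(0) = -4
First-order linear with linear forcing.
Homogeneous solution: T_h(n) = A·(-6)^n.
Try particular T_p(n) = pn + q. Substituting:
  pn + q = -6(p(n-1) + q) - 8n + 3.
Matching the n-coefficient: p = -6p - 8 ⇒ p = - \frac{8}{7}.
Matching constants: q = 6p - 6q + 3 ⇒ q = - \frac{27}{49}.
General: T(n) = A·(-6)^n - \frac{8 n}{7} - \frac{27}{49}.
Apply T(0) = -4: A - \frac{27}{49} = -4 ⇒ A = - \frac{169}{49}.
So T(n) = - \frac{169 \left(-6\right)^{n}}{49} - \frac{8 n}{7} - \frac{27}{49}.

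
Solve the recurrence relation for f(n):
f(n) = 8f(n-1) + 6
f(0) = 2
First-order linear non-homogeneous.
Homogeneous solution: f_h(n) = A·(8)^n.
Try constant particular solution f_p = K: K = 8K + 6 ⇒ K = - \frac{6}{7}.
General: f(n) = A·(8)^n - \frac{6}{7}.
Apply f(0) = 2: A - \frac{6}{7} = 2 ⇒ A = \frac{20}{7}.
So f(n) = \frac{20 \cdot 8^{n}}{7} - \frac{6}{7}.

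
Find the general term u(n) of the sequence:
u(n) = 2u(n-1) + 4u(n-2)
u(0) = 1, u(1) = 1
Characteristic equation: x² - 2x - 4 = 0.
Discriminant Δ = (2)² + 4·(4) = 20.
Roots r₁,₂ = (2 ± √20)/2, so r₁ = 1 + \sqrt{5}, r₂ = 1 - \sqrt{5}.
General solution: u(n) = A·r₁^n + B·r₂^n.
From the initial conditions, A + B = 1 and r₁A + r₂B = 1.
Since r₁ - r₂ = √20: A = (1 - (1)r₂)/√20 = \frac{1}{2}, and B = 1 - A = \frac{1}{2}.
So u(n) = \left(\frac{1}{2}\right)\left(1 + \sqrt{5}\right)^n + \left(\frac{1}{2}\right)\left(1 - \sqrt{5}\right)^n.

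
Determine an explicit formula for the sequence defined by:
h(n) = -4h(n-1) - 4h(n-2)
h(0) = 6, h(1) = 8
Characteristic equation: x² + 4x + 4 = 0, which is (x - (-2))².
Repeated root r = -2.
General solution: h(n) = (A + Bn)·(-2)^n.
From h(0) = 6: A = 6.
From h(1) = 8: (A + B)·(-2) = 8 ⇒ B = -10.
So h(n) = \left(6 - 10 n\right) \cdot (-2)^n.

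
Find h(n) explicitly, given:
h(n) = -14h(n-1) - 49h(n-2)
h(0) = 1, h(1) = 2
Characteristic equation: x² + 14x + 49 = 0, which is (x - (-7))².
Repeated root r = -7.
General solution: h(n) = (A + Bn)·(-7)^n.
From h(0) = 1: A = 1.
From h(1) = 2: (A + B)·(-7) = 2 ⇒ B = - \frac{9}{7}.
So h(n) = \left(1 - \frac{9 n}{7}\right) \cdot (-7)^n.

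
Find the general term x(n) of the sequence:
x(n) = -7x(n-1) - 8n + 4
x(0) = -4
First-order linear with linear forcing.
Homogeneous solution: x_h(n) = A·(-7)^n.
Try particular x_p(n) = pn + q. Substituting:
  pn + q = -7(p(n-1) + q) - 8n + 4.
Matching the n-coefficient: p = -7p - 8 ⇒ p = -1.
Matching constants: q = 7p - 7q + 4 ⇒ q = - \frac{3}{8}.
General: x(n) = A·(-7)^n - n - \frac{3}{8}.
Apply x(0) = -4: A - \frac{3}{8} = -4 ⇒ A = - \frac{29}{8}.
So x(n) = - \frac{29 \left(-7\right)^{n}}{8} - n - \frac{3}{8}.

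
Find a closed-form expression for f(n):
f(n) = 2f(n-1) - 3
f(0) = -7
First-order linear non-homogeneous.
Homogeneous solution: f_h(n) = A·(2)^n.
Try constant particular solution f_p = K: K = 2K - 3 ⇒ K = 3.
General: f(n) = A·(2)^n + 3.
Apply f(0) = -7: A + 3 = -7 ⇒ A = -10.
So f(n) = 3 - 10 \cdot 2^{n}.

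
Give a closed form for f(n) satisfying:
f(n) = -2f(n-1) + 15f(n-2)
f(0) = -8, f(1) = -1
Characteristic equation: x² + 2x - 15 = 0, which factors as (x - (-5))(x - (3)) = 0.
Roots r₁ = -5, r₂ = 3 (distinct).
General solution: f(n) = A·(-5)^n + B·(3)^n.
From f(0) = -8: A + B = -8.
From f(1) = -1: -5A + 3B = -1.
Solving: A = - \frac{23}{8}, B = - \frac{41}{8}.
So f(n) = - \frac{23 \left(-5\right)^{n}}{8} - \frac{41 \cdot 3^{n}}{8}.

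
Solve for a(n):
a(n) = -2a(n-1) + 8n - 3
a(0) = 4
First-order linear with linear forcing.
Homogeneous solution: a_h(n) = A·(-2)^n.
Try particular a_p(n) = pn + q. Substituting:
  pn + q = -2(p(n-1) + q) + 8n - 3.
Matching the n-coefficient: p = -2p + 8 ⇒ p = \frac{8}{3}.
Matching constants: q = 2p - 2q - 3 ⇒ q = \frac{7}{9}.
General: a(n) = A·(-2)^n + \frac{8 n}{3} + \frac{7}{9}.
Apply a(0) = 4: A + \frac{7}{9} = 4 ⇒ A = \frac{29}{9}.
So a(n) = \frac{29 \left(-2\right)^{n}}{9} + \frac{8 n}{3} + \frac{7}{9}.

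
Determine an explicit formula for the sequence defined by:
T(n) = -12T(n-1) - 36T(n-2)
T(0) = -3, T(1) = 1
Characteristic equation: x² + 12x + 36 = 0, which is (x - (-6))².
Repeated root r = -6.
General solution: T(n) = (A + Bn)·(-6)^n.
From T(0) = -3: A = -3.
From T(1) = 1: (A + B)·(-6) = 1 ⇒ B = \frac{17}{6}.
So T(n) = \left(\frac{17 n}{6} - 3\right) \cdot (-6)^n.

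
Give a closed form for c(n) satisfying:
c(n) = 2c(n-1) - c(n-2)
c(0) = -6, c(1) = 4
Characteristic equation: x² - 2x + 1 = 0, which is (x - (1))².
Repeated root r = 1.
General solution: c(n) = (A + Bn)·(1)^n.
From c(0) = -6: A = -6.
From c(1) = 4: (A + B)·(1) = 4 ⇒ B = 10.
So c(n) = \left(10 n - 6\right) \cdot (1)^n.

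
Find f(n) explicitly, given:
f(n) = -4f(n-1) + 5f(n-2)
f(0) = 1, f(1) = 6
Characteristic equation: x² + 4x - 5 = 0, which factors as (x - (1))(x - (-5)) = 0.
Roots r₁ = 1, r₂ = -5 (distinct).
General solution: f(n) = A·(1)^n + B·(-5)^n.
From f(0) = 1: A + B = 1.
From f(1) = 6: A - 5B = 6.
Solving: A = \frac{11}{6}, B = - \frac{5}{6}.
So f(n) = \frac{11}{6} - \frac{5 \left(-5\right)^{n}}{6}.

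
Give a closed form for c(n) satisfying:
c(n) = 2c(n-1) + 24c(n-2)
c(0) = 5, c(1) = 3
Characteristic equation: x² - 2x - 24 = 0, which factors as (x - (-4))(x - (6)) = 0.
Roots r₁ = -4, r₂ = 6 (distinct).
General solution: c(n) = A·(-4)^n + B·(6)^n.
From c(0) = 5: A + B = 5.
From c(1) = 3: -4A + 6B = 3.
Solving: A = \frac{27}{10}, B = \frac{23}{10}.
So c(n) = \frac{27 \left(-4\right)^{n}}{10} + \frac{23 \cdot 6^{n}}{10}.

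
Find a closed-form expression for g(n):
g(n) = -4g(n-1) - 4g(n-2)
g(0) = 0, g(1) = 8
Characteristic equation: x² + 4x + 4 = 0, which is (x - (-2))².
Repeated root r = -2.
General solution: g(n) = (A + Bn)·(-2)^n.
From g(0) = 0: A = 0.
From g(1) = 8: (A + B)·(-2) = 8 ⇒ B = -4.
So g(n) = \left(- 4 n\right) \cdot (-2)^n.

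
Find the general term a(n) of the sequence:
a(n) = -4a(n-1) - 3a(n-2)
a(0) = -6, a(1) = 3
Characteristic equation: x² + 4x + 3 = 0, which factors as (x - (-1))(x - (-3)) = 0.
Roots r₁ = -1, r₂ = -3 (distinct).
General solution: a(n) = A·(-1)^n + B·(-3)^n.
From a(0) = -6: A + B = -6.
From a(1) = 3: -A - 3B = 3.
Solving: A = - \frac{15}{2}, B = \frac{3}{2}.
So a(n) = - \frac{15 \left(-1\right)^{n}}{2} + \frac{3 \left(-3\right)^{n}}{2}.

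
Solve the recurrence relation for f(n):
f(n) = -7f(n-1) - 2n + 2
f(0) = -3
First-order linear with linear forcing.
Homogeneous solution: f_h(n) = A·(-7)^n.
Try particular f_p(n) = pn + q. Substituting:
  pn + q = -7(p(n-1) + q) - 2n + 2.
Matching the n-coefficient: p = -7p - 2 ⇒ p = - \frac{1}{4}.
Matching constants: q = 7p - 7q + 2 ⇒ q = \frac{1}{32}.
General: f(n) = A·(-7)^n - \frac{n}{4} + \frac{1}{32}.
Apply f(0) = -3: A + \frac{1}{32} = -3 ⇒ A = - \frac{97}{32}.
So f(n) = - \frac{97 \left(-7\right)^{n}}{32} - \frac{n}{4} + \frac{1}{32}.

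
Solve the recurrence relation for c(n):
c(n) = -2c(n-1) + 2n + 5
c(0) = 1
First-order linear with linear forcing.
Homogeneous solution: c_h(n) = A·(-2)^n.
Try particular c_p(n) = pn + q. Substituting:
  pn + q = -2(p(n-1) + q) + 2n + 5.
Matching the n-coefficient: p = -2p + 2 ⇒ p = \frac{2}{3}.
Matching constants: q = 2p - 2q + 5 ⇒ q = \frac{19}{9}.
General: c(n) = A·(-2)^n + \frac{2 n}{3} + \frac{19}{9}.
Apply c(0) = 1: A + \frac{19}{9} = 1 ⇒ A = - \frac{10}{9}.
So c(n) = - \frac{10 \left(-2\right)^{n}}{9} + \frac{2 n}{3} + \frac{19}{9}.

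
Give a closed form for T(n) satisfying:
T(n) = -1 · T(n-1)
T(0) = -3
Pure geometric recurrence with ratio -1.
By induction T(n) = T(0) · (-1)^n = - 3 \left(-1\right)^{n}.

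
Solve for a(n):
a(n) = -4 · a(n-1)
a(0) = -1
Pure geometric recurrence with ratio -4.
By induction a(n) = a(0) · (-4)^n = - \left(-4\right)^{n}.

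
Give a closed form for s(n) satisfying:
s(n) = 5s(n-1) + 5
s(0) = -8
First-order linear non-homogeneous.
Homogeneous solution: s_h(n) = A·(5)^n.
Try constant particular solution s_p = K: K = 5K + 5 ⇒ K = - \frac{5}{4}.
General: s(n) = A·(5)^n - \frac{5}{4}.
Apply s(0) = -8: A - \frac{5}{4} = -8 ⇒ A = - \frac{27}{4}.
So s(n) = - \frac{27 \cdot 5^{n}}{4} - \frac{5}{4}.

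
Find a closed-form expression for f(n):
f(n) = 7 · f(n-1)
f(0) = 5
Pure geometric recurrence with ratio 7.
By induction f(n) = f(0) · (7)^n = 5 \cdot 7^{n}.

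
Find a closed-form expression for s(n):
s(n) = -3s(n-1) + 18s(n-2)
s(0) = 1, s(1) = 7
Characteristic equation: x² + 3x - 18 = 0, which factors as (x - (-6))(x - (3)) = 0.
Roots r₁ = -6, r₂ = 3 (distinct).
General solution: s(n) = A·(-6)^n + B·(3)^n.
From s(0) = 1: A + B = 1.
From s(1) = 7: -6A + 3B = 7.
Solving: A = - \frac{4}{9}, B = \frac{13}{9}.
So s(n) = - \frac{4 \left(-6\right)^{n}}{9} + \frac{13 \cdot 3^{n}}{9}.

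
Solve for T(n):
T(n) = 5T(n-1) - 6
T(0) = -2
First-order linear non-homogeneous.
Homogeneous solution: T_h(n) = A·(5)^n.
Try constant particular solution T_p = K: K = 5K - 6 ⇒ K = \frac{3}{2}.
General: T(n) = A·(5)^n + \frac{3}{2}.
Apply T(0) = -2: A + \frac{3}{2} = -2 ⇒ A = - \frac{7}{2}.
So T(n) = \frac{3}{2} - \frac{7 \cdot 5^{n}}{2}.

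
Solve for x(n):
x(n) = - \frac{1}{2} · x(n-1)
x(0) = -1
Pure geometric recurrence with ratio - \frac{1}{2}.
By induction x(n) = x(0) · (- \frac{1}{2})^n = - \left(- \frac{1}{2}\right)^{n}.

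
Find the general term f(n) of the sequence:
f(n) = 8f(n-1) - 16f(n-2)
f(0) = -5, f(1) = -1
Characteristic equation: x² - 8x + 16 = 0, which is (x - (4))².
Repeated root r = 4.
General solution: f(n) = (A + Bn)·(4)^n.
From f(0) = -5: A = -5.
From f(1) = -1: (A + B)·(4) = -1 ⇒ B = \frac{19}{4}.
So f(n) = \left(\frac{19 n}{4} - 5\right) \cdot (4)^n.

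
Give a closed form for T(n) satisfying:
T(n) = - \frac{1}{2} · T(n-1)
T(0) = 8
Pure geometric recurrence with ratio - \frac{1}{2}.
By induction T(n) = T(0) · (- \frac{1}{2})^n = 8 \left(- \frac{1}{2}\right)^{n}.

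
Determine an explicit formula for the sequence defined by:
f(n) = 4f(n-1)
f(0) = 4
This is a homogeneous first-order recurrence with ratio 4.
By induction f(n) = f(0) · (4)^n = 4 \cdot 4^{n}.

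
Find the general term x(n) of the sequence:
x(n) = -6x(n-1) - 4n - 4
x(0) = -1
First-order linear with linear forcing.
Homogeneous solution: x_h(n) = A·(-6)^n.
Try particular x_p(n) = pn + q. Substituting:
  pn + q = -6(p(n-1) + q) - 4n - 4.
Matching the n-coefficient: p = -6p - 4 ⇒ p = - \frac{4}{7}.
Matching constants: q = 6p - 6q - 4 ⇒ q = - \frac{52}{49}.
General: x(n) = A·(-6)^n - \frac{4 n}{7} - \frac{52}{49}.
Apply x(0) = -1: A - \frac{52}{49} = -1 ⇒ A = \frac{3}{49}.
So x(n) = \frac{3 \left(-6\right)^{n}}{49} - \frac{4 n}{7} - \frac{52}{49}.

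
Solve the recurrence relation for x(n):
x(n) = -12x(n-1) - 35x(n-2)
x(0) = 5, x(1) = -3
Characteristic equation: x² + 12x + 35 = 0, which factors as (x - (-5))(x - (-7)) = 0.
Roots r₁ = -5, r₂ = -7 (distinct).
General solution: x(n) = A·(-5)^n + B·(-7)^n.
From x(0) = 5: A + B = 5.
From x(1) = -3: -5A - 7B = -3.
Solving: A = 16, B = -11.
So x(n) = 16 \left(-5\right)^{n} - 11 \left(-7\right)^{n}.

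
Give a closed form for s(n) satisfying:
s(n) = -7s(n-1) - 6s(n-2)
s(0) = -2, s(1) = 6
Characteristic equation: x² + 7x + 6 = 0, which factors as (x - (-1))(x - (-6)) = 0.
Roots r₁ = -1, r₂ = -6 (distinct).
General solution: s(n) = A·(-1)^n + B·(-6)^n.
From s(0) = -2: A + B = -2.
From s(1) = 6: -A - 6B = 6.
Solving: A = - \frac{6}{5}, B = - \frac{4}{5}.
So s(n) = - \frac{6 \left(-1\right)^{n}}{5} - \frac{4 \left(-6\right)^{n}}{5}.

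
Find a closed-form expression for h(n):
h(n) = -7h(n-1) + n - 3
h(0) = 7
First-order linear with linear forcing.
Homogeneous solution: h_h(n) = A·(-7)^n.
Try particular h_p(n) = pn + q. Substituting:
  pn + q = -7(p(n-1) + q) + n - 3.
Matching the n-coefficient: p = -7p + 1 ⇒ p = \frac{1}{8}.
Matching constants: q = 7p - 7q - 3 ⇒ q = - \frac{17}{64}.
General: h(n) = A·(-7)^n + \frac{n}{8} - \frac{17}{64}.
Apply h(0) = 7: A - \frac{17}{64} = 7 ⇒ A = \frac{465}{64}.
So h(n) = \frac{465 \left(-7\right)^{n}}{64} + \frac{n}{8} - \frac{17}{64}.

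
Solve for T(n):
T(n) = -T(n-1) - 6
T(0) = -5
First-order linear non-homogeneous.
Homogeneous solution: T_h(n) = A·(-1)^n.
Try constant particular solution T_p = K: K = -K - 6 ⇒ K = -3.
General: T(n) = A·(-1)^n - 3.
Apply T(0) = -5: A - 3 = -5 ⇒ A = -2.
So T(n) = - 2 \left(-1\right)^{n} - 3.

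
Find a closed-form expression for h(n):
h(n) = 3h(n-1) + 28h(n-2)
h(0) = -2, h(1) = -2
Characteristic equation: x² - 3x - 28 = 0, which factors as (x - (7))(x - (-4)) = 0.
Roots r₁ = 7, r₂ = -4 (distinct).
General solution: h(n) = A·(7)^n + B·(-4)^n.
From h(0) = -2: A + B = -2.
From h(1) = -2: 7A - 4B = -2.
Solving: A = - \frac{10}{11}, B = - \frac{12}{11}.
So h(n) = - \frac{12 \left(-4\right)^{n}}{11} - \frac{10 \cdot 7^{n}}{11}.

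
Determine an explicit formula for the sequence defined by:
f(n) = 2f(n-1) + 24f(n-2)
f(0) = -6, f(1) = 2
Characteristic equation: x² - 2x - 24 = 0, which factors as (x - (-4))(x - (6)) = 0.
Roots r₁ = -4, r₂ = 6 (distinct).
General solution: f(n) = A·(-4)^n + B·(6)^n.
From f(0) = -6: A + B = -6.
From f(1) = 2: -4A + 6B = 2.
Solving: A = - \frac{19}{5}, B = - \frac{11}{5}.
So f(n) = - \frac{19 \left(-4\right)^{n}}{5} - \frac{11 \cdot 6^{n}}{5}.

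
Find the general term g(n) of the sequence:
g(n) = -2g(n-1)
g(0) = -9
This is a homogeneous first-order recurrence with ratio -2.
By induction g(n) = g(0) · (-2)^n = - 9 \left(-2\right)^{n}.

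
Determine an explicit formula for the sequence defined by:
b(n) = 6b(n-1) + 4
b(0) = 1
First-order linear non-homogeneous.
Homogeneous solution: b_h(n) = A·(6)^n.
Try constant particular solution b_p = K: K = 6K + 4 ⇒ K = - \frac{4}{5}.
General: b(n) = A·(6)^n - \frac{4}{5}.
Apply b(0) = 1: A - \frac{4}{5} = 1 ⇒ A = \frac{9}{5}.
So b(n) = \frac{9 \cdot 6^{n}}{5} - \frac{4}{5}.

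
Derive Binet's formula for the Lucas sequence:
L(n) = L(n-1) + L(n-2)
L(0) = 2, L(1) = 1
This is the Lucas sequence.
Characteristic equation: x² - x - 1 = 0; roots r₁ = \frac{1}{2} + \frac{\sqrt{5}}{2}, r₂ = \frac{1}{2} - \frac{\sqrt{5}}{2}.
General: L(n) = A·r₁^n + B·r₂^n. Solving with L(0)=2, L(1)=1 gives A = 1, B = 1.
So L(n) = 2^{- n} \left(\left(1 - \sqrt{5}\right)^{n} + \left(1 + \sqrt{5}\right)^{n}\right).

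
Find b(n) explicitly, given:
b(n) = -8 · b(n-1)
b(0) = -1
Pure geometric recurrence with ratio -8.
By induction b(n) = b(0) · (-8)^n = - \left(-8\right)^{n}.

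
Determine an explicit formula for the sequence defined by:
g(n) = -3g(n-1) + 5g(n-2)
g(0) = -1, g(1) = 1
Characteristic equation: x² + 3x - 5 = 0.
Discriminant Δ = (-3)² + 4·(5) = 29.
Roots r₁,₂ = (-3 ± √29)/2, so r₁ = - \frac{3}{2} + \frac{\sqrt{29}}{2}, r₂ = - \frac{\sqrt{29}}{2} - \frac{3}{2}.
General solution: g(n) = A·r₁^n + B·r₂^n.
From the initial conditions, A + B = -1 and r₁A + r₂B = 1.
Since r₁ - r₂ = √29: A = (1 - (-1)r₂)/√29 = - \frac{1}{2} - \frac{\sqrt{29}}{58}, and B = -1 - A = - \frac{1}{2} + \frac{\sqrt{29}}{58}.
So g(n) = \left(- \frac{1}{2} - \frac{\sqrt{29}}{58}\right)\left(- \frac{3}{2} + \frac{\sqrt{29}}{2}\right)^n + \left(- \frac{1}{2} + \frac{\sqrt{29}}{58}\right)\left(- \frac{\sqrt{29}}{2} - \frac{3}{2}\right)^n.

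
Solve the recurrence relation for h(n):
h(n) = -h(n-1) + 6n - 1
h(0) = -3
First-order linear with linear forcing.
Homogeneous solution: h_h(n) = A·(-1)^n.
Try particular h_p(n) = pn + q. Substituting:
  pn + q = -(p(n-1) + q) + 6n - 1.
Matching the n-coefficient: p = -p + 6 ⇒ p = 3.
Matching constants: q = p - q - 1 ⇒ q = 1.
General: h(n) = A·(-1)^n + 3 n + 1.
Apply h(0) = -3: A + 1 = -3 ⇒ A = -4.
So h(n) = - 4 \left(-1\right)^{n} + 3 n + 1.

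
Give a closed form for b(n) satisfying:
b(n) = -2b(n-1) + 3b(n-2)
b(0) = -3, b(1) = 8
Characteristic equation: x² + 2x - 3 = 0, which factors as (x - (-3))(x - (1)) = 0.
Roots r₁ = -3, r₂ = 1 (distinct).
General solution: b(n) = A·(-3)^n + B·(1)^n.
From b(0) = -3: A + B = -3.
From b(1) = 8: -3A + B = 8.
Solving: A = - \frac{11}{4}, B = - \frac{1}{4}.
So b(n) = - \frac{11 \left(-3\right)^{n}}{4} - \frac{1}{4}.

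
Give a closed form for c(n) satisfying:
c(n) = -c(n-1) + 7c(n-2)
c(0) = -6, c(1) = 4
Characteristic equation: x² + x - 7 = 0.
Discriminant Δ = (-1)² + 4·(7) = 29.
Roots r₁,₂ = (-1 ± √29)/2, so r₁ = - \frac{1}{2} + \frac{\sqrt{29}}{2}, r₂ = - \frac{\sqrt{29}}{2} - \frac{1}{2}.
General solution: c(n) = A·r₁^n + B·r₂^n.
From the initial conditions, A + B = -6 and r₁A + r₂B = 4.
Since r₁ - r₂ = √29: A = (4 - (-6)r₂)/√29 = -3 + \frac{\sqrt{29}}{29}, and B = -6 - A = -3 - \frac{\sqrt{29}}{29}.
So c(n) = \left(-3 + \frac{\sqrt{29}}{29}\right)\left(- \frac{1}{2} + \frac{\sqrt{29}}{2}\right)^n + \left(-3 - \frac{\sqrt{29}}{29}\right)\left(- \frac{\sqrt{29}}{2} - \frac{1}{2}\right)^n.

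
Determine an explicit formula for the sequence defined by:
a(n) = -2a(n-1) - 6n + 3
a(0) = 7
First-order linear with linear forcing.
Homogeneous solution: a_h(n) = A·(-2)^n.
Try particular a_p(n) = pn + q. Substituting:
  pn + q = -2(p(n-1) + q) - 6n + 3.
Matching the n-coefficient: p = -2p - 6 ⇒ p = -2.
Matching constants: q = 2p - 2q + 3 ⇒ q = - \frac{1}{3}.
General: a(n) = A·(-2)^n - 2 n - \frac{1}{3}.
Apply a(0) = 7: A - \frac{1}{3} = 7 ⇒ A = \frac{22}{3}.
So a(n) = \frac{22 \left(-2\right)^{n}}{3} - 2 n - \frac{1}{3}.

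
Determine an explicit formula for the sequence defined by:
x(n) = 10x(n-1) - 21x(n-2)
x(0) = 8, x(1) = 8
Characteristic equation: x² - 10x + 21 = 0, which factors as (x - (3))(x - (7)) = 0.
Roots r₁ = 3, r₂ = 7 (distinct).
General solution: x(n) = A·(3)^n + B·(7)^n.
From x(0) = 8: A + B = 8.
From x(1) = 8: 3A + 7B = 8.
Solving: A = 12, B = -4.
So x(n) = 12 \cdot 3^{n} - 4 \cdot 7^{n}.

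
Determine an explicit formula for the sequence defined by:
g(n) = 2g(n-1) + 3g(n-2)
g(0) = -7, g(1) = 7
Characteristic equation: x² - 2x - 3 = 0, which factors as (x - (-1))(x - (3)) = 0.
Roots r₁ = -1, r₂ = 3 (distinct).
General solution: g(n) = A·(-1)^n + B·(3)^n.
From g(0) = -7: A + B = -7.
From g(1) = 7: -A + 3B = 7.
Solving: A = -7, B = 0.
So g(n) = - 7 \left(-1\right)^{n}.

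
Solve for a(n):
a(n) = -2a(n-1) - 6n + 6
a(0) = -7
First-order linear with linear forcing.
Homogeneous solution: a_h(n) = A·(-2)^n.
Try particular a_p(n) = pn + q. Substituting:
  pn + q = -2(p(n-1) + q) - 6n + 6.
Matching the n-coefficient: p = -2p - 6 ⇒ p = -2.
Matching constants: q = 2p - 2q + 6 ⇒ q = \frac{2}{3}.
General: a(n) = A·(-2)^n - 2 n + \frac{2}{3}.
Apply a(0) = -7: A + \frac{2}{3} = -7 ⇒ A = - \frac{23}{3}.
So a(n) = - \frac{23 \left(-2\right)^{n}}{3} - 2 n + \frac{2}{3}.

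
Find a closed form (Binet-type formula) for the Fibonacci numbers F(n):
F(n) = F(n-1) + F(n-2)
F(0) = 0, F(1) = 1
This is the Fibonacci sequence.
Characteristic equation: x² - x - 1 = 0; roots r₁ = \frac{1}{2} + \frac{\sqrt{5}}{2}, r₂ = \frac{1}{2} - \frac{\sqrt{5}}{2}.
General: F(n) = A·r₁^n + B·r₂^n. Solving with F(0)=0, F(1)=1 gives A = \frac{\sqrt{5}}{5}, B = - \frac{\sqrt{5}}{5}.
So F(n) = \frac{2^{- n} \sqrt{5} \left(- \left(1 - \sqrt{5}\right)^{n} + \left(1 + \sqrt{5}\right)^{n}\right)}{5}.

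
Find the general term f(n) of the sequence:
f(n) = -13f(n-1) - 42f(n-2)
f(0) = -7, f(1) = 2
Characteristic equation: x² + 13x + 42 = 0, which factors as (x - (-7))(x - (-6)) = 0.
Roots r₁ = -7, r₂ = -6 (distinct).
General solution: f(n) = A·(-7)^n + B·(-6)^n.
From f(0) = -7: A + B = -7.
From f(1) = 2: -7A - 6B = 2.
Solving: A = 40, B = -47.
So f(n) = - 47 \left(-6\right)^{n} + 40 \left(-7\right)^{n}.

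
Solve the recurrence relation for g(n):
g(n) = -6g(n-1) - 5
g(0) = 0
First-order linear non-homogeneous.
Homogeneous solution: g_h(n) = A·(-6)^n.
Try constant particular solution g_p = K: K = -6K - 5 ⇒ K = - \frac{5}{7}.
General: g(n) = A·(-6)^n - \frac{5}{7}.
Apply g(0) = 0: A - \frac{5}{7} = 0 ⇒ A = \frac{5}{7}.
So g(n) = \frac{5 \left(-6\right)^{n}}{7} - \frac{5}{7}.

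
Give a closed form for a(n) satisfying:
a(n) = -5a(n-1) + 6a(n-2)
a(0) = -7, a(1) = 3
Characteristic equation: x² + 5x - 6 = 0, which factors as (x - (-6))(x - (1)) = 0.
Roots r₁ = -6, r₂ = 1 (distinct).
General solution: a(n) = A·(-6)^n + B·(1)^n.
From a(0) = -7: A + B = -7.
From a(1) = 3: -6A + B = 3.
Solving: A = - \frac{10}{7}, B = - \frac{39}{7}.
So a(n) = - \frac{10 \left(-6\right)^{n}}{7} - \frac{39}{7}.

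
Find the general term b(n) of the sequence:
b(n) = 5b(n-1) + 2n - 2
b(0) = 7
First-order linear with linear forcing.
Homogeneous solution: b_h(n) = A·(5)^n.
Try particular b_p(n) = pn + q. Substituting:
  pn + q = 5(p(n-1) + q) + 2n - 2.
Matching the n-coefficient: p = 5p + 2 ⇒ p = - \frac{1}{2}.
Matching constants: q = -5p + 5q - 2 ⇒ q = - \frac{1}{8}.
General: b(n) = A·(5)^n - \frac{n}{2} - \frac{1}{8}.
Apply b(0) = 7: A - \frac{1}{8} = 7 ⇒ A = \frac{57}{8}.
So b(n) = \frac{57 \cdot 5^{n}}{8} - \frac{n}{2} - \frac{1}{8}.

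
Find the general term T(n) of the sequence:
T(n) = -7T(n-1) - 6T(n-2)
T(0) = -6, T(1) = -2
Characteristic equation: x² + 7x + 6 = 0, which factors as (x - (-6))(x - (-1)) = 0.
Roots r₁ = -6, r₂ = -1 (distinct).
General solution: T(n) = A·(-6)^n + B·(-1)^n.
From T(0) = -6: A + B = -6.
From T(1) = -2: -6A - B = -2.
Solving: A = \frac{8}{5}, B = - \frac{38}{5}.
So T(n) = - \frac{38 \left(-1\right)^{n}}{5} + \frac{8 \left(-6\right)^{n}}{5}.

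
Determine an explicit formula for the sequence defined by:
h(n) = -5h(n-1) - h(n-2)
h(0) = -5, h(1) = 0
Characteristic equation: x² + 5x + 1 = 0.
Discriminant Δ = (-5)² + 4·(-1) = 21.
Roots r₁,₂ = (-5 ± √21)/2, so r₁ = - \frac{5}{2} + \frac{\sqrt{21}}{2}, r₂ = - \frac{5}{2} - \frac{\sqrt{21}}{2}.
General solution: h(n) = A·r₁^n + B·r₂^n.
From the initial conditions, A + B = -5 and r₁A + r₂B = 0.
Since r₁ - r₂ = √21: A = (0 - (-5)r₂)/√21 = - \frac{25 \sqrt{21}}{42} - \frac{5}{2}, and B = -5 - A = - \frac{5}{2} + \frac{25 \sqrt{21}}{42}.
So h(n) = \left(- \frac{25 \sqrt{21}}{42} - \frac{5}{2}\right)\left(- \frac{5}{2} + \frac{\sqrt{21}}{2}\right)^n + \left(- \frac{5}{2} + \frac{25 \sqrt{21}}{42}\right)\left(- \frac{5}{2} - \frac{\sqrt{21}}{2}\right)^n.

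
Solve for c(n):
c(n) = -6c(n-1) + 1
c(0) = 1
First-order linear non-homogeneous.
Homogeneous solution: c_h(n) = A·(-6)^n.
Try constant particular solution c_p = K: K = -6K + 1 ⇒ K = \frac{1}{7}.
General: c(n) = A·(-6)^n + \frac{1}{7}.
Apply c(0) = 1: A + \frac{1}{7} = 1 ⇒ A = \frac{6}{7}.
So c(n) = \frac{6 \left(-6\right)^{n}}{7} + \frac{1}{7}.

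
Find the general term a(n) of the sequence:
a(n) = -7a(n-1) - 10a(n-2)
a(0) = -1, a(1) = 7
Characteristic equation: x² + 7x + 10 = 0, which factors as (x - (-2))(x - (-5)) = 0.
Roots r₁ = -2, r₂ = -5 (distinct).
General solution: a(n) = A·(-2)^n + B·(-5)^n.
From a(0) = -1: A + B = -1.
From a(1) = 7: -2A - 5B = 7.
Solving: A = \frac{2}{3}, B = - \frac{5}{3}.
So a(n) = \frac{2 \left(-2\right)^{n}}{3} - \frac{5 \left(-5\right)^{n}}{3}.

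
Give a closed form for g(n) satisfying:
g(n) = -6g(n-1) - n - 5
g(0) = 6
First-order linear with linear forcing.
Homogeneous solution: g_h(n) = A·(-6)^n.
Try particular g_p(n) = pn + q. Substituting:
  pn + q = -6(p(n-1) + q) - n - 5.
Matching the n-coefficient: p = -6p - 1 ⇒ p = - \frac{1}{7}.
Matching constants: q = 6p - 6q - 5 ⇒ q = - \frac{41}{49}.
General: g(n) = A·(-6)^n - \frac{n}{7} - \frac{41}{49}.
Apply g(0) = 6: A - \frac{41}{49} = 6 ⇒ A = \frac{335}{49}.
So g(n) = \frac{335 \left(-6\right)^{n}}{49} - \frac{n}{7} - \frac{41}{49}.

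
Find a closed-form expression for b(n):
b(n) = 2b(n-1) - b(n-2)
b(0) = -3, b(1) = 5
Characteristic equation: x² - 2x + 1 = 0, which is (x - (1))².
Repeated root r = 1.
General solution: b(n) = (A + Bn)·(1)^n.
From b(0) = -3: A = -3.
From b(1) = 5: (A + B)·(1) = 5 ⇒ B = 8.
So b(n) = \left(8 n - 3\right) \cdot (1)^n.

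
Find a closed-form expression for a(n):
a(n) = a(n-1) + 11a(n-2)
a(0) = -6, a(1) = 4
Characteristic equation: x² - x - 11 = 0.
Discriminant Δ = (1)² + 4·(11) = 45.
Roots r₁,₂ = (1 ± √45)/2, so r₁ = \frac{1}{2} + \frac{3 \sqrt{5}}{2}, r₂ = \frac{1}{2} - \frac{3 \sqrt{5}}{2}.
General solution: a(n) = A·r₁^n + B·r₂^n.
From the initial conditions, A + B = -6 and r₁A + r₂B = 4.
Since r₁ - r₂ = √45: A = (4 - (-6)r₂)/√45 = -3 + \frac{7 \sqrt{5}}{15}, and B = -6 - A = -3 - \frac{7 \sqrt{5}}{15}.
So a(n) = \left(-3 + \frac{7 \sqrt{5}}{15}\right)\left(\frac{1}{2} + \frac{3 \sqrt{5}}{2}\right)^n + \left(-3 - \frac{7 \sqrt{5}}{15}\right)\left(\frac{1}{2} - \frac{3 \sqrt{5}}{2}\right)^n.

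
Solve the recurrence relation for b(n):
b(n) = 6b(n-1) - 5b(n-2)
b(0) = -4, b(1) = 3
Characteristic equation: x² - 6x + 5 = 0, which factors as (x - (5))(x - (1)) = 0.
Roots r₁ = 5, r₂ = 1 (distinct).
General solution: b(n) = A·(5)^n + B·(1)^n.
From b(0) = -4: A + B = -4.
From b(1) = 3: 5A + B = 3.
Solving: A = \frac{7}{4}, B = - \frac{23}{4}.
So b(n) = \frac{7 \cdot 5^{n}}{4} - \frac{23}{4}.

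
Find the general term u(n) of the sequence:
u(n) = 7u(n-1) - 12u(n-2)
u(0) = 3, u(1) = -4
Characteristic equation: x² - 7x + 12 = 0, which factors as (x - (3))(x - (4)) = 0.
Roots r₁ = 3, r₂ = 4 (distinct).
General solution: u(n) = A·(3)^n + B·(4)^n.
From u(0) = 3: A + B = 3.
From u(1) = -4: 3A + 4B = -4.
Solving: A = 16, B = -13.
So u(n) = 16 \cdot 3^{n} - 13 \cdot 4^{n}.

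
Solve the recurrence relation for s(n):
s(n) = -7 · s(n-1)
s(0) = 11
Pure geometric recurrence with ratio -7.
By induction s(n) = s(0) · (-7)^n = 11 \left(-7\right)^{n}.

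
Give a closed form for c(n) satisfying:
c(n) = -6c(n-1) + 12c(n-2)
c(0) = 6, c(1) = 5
Characteristic equation: x² + 6x - 12 = 0.
Discriminant Δ = (-6)² + 4·(12) = 84.
Roots r₁,₂ = (-6 ± √84)/2, so r₁ = -3 + \sqrt{21}, r₂ = - \sqrt{21} - 3.
General solution: c(n) = A·r₁^n + B·r₂^n.
From the initial conditions, A + B = 6 and r₁A + r₂B = 5.
Since r₁ - r₂ = √84: A = (5 - (6)r₂)/√84 = \frac{23 \sqrt{21}}{42} + 3, and B = 6 - A = 3 - \frac{23 \sqrt{21}}{42}.
So c(n) = \left(\frac{23 \sqrt{21}}{42} + 3\right)\left(-3 + \sqrt{21}\right)^n + \left(3 - \frac{23 \sqrt{21}}{42}\right)\left(- \sqrt{21} - 3\right)^n.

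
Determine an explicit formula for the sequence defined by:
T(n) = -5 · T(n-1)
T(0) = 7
Pure geometric recurrence with ratio -5.
By induction T(n) = T(0) · (-5)^n = 7 \left(-5\right)^{n}.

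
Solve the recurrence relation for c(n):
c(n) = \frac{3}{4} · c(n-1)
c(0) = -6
Pure geometric recurrence with ratio \frac{3}{4}.
By induction c(n) = c(0) · (\frac{3}{4})^n = - 6 \left(\frac{3}{4}\right)^{n}.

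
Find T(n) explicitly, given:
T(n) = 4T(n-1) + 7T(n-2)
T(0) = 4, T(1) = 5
Characteristic equation: x² - 4x - 7 = 0.
Discriminant Δ = (4)² + 4·(7) = 44.
Roots r₁,₂ = (4 ± √44)/2, so r₁ = 2 + \sqrt{11}, r₂ = 2 - \sqrt{11}.
General solution: T(n) = A·r₁^n + B·r₂^n.
From the initial conditions, A + B = 4 and r₁A + r₂B = 5.
Since r₁ - r₂ = √44: A = (5 - (4)r₂)/√44 = 2 - \frac{3 \sqrt{11}}{22}, and B = 4 - A = \frac{3 \sqrt{11}}{22} + 2.
So T(n) = \left(2 - \frac{3 \sqrt{11}}{22}\right)\left(2 + \sqrt{11}\right)^n + \left(\frac{3 \sqrt{11}}{22} + 2\right)\left(2 - \sqrt{11}\right)^n.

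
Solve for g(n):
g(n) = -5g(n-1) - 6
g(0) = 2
First-order linear non-homogeneous.
Homogeneous solution: g_h(n) = A·(-5)^n.
Try constant particular solution g_p = K: K = -5K - 6 ⇒ K = -1.
General: g(n) = A·(-5)^n - 1.
Apply g(0) = 2: A - 1 = 2 ⇒ A = 3.
So g(n) = 3 \left(-5\right)^{n} - 1.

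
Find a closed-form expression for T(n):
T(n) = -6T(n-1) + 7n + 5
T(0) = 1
First-order linear with linear forcing.
Homogeneous solution: T_h(n) = A·(-6)^n.
Try particular T_p(n) = pn + q. Substituting:
  pn + q = -6(p(n-1) + q) + 7n + 5.
Matching the n-coefficient: p = -6p + 7 ⇒ p = 1.
Matching constants: q = 6p - 6q + 5 ⇒ q = \frac{11}{7}.
General: T(n) = A·(-6)^n + n + \frac{11}{7}.
Apply T(0) = 1: A + \frac{11}{7} = 1 ⇒ A = - \frac{4}{7}.
So T(n) = - \frac{4 \left(-6\right)^{n}}{7} + n + \frac{11}{7}.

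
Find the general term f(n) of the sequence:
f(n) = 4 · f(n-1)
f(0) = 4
Pure geometric recurrence with ratio 4.
By induction f(n) = f(0) · (4)^n = 4 \cdot 4^{n}.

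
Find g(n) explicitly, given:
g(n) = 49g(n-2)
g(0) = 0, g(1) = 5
Characteristic equation: x² - 49 = 0, which factors as (x - (-7))(x - (7)) = 0.
Roots r₁ = -7, r₂ = 7 (distinct).
General solution: g(n) = A·(-7)^n + B·(7)^n.
From g(0) = 0: A + B = 0.
From g(1) = 5: -7A + 7B = 5.
Solving: A = - \frac{5}{14}, B = \frac{5}{14}.
So g(n) = - \frac{5 \left(-7\right)^{n}}{14} + \frac{5 \cdot 7^{n}}{14}.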